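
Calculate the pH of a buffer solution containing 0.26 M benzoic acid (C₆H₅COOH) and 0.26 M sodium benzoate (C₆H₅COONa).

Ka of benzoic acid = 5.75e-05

pKa = -log(5.75e-05) = 4.24. pH = pKa + log([A⁻]/[HA]) = 4.24 + log(0.26/0.26)

pH = 4.24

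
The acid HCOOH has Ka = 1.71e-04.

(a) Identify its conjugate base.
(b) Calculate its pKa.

(a) The conjugate base is formed by removing one H⁺ from HCOOH, giving HCOO⁻. (b) pKa = -log(Ka) = -log(1.71e-04) = 3.77.

Conjugate base: HCOO⁻; pK_a = 3.77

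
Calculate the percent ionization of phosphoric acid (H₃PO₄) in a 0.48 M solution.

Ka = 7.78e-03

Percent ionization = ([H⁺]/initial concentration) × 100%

Using Ka equilibrium: x² + Ka×x - Ka×C = 0. Solving: [H⁺] = 5.7343e-02. Percent = (5.7343e-02/0.48) × 100

Percent ionization = 11.9%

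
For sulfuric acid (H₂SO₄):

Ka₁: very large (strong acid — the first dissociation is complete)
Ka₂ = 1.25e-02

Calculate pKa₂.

pKa₂ = -log(Ka₂) = -log(1.25e-02) = 1.90.

pK_{a2} = 1.90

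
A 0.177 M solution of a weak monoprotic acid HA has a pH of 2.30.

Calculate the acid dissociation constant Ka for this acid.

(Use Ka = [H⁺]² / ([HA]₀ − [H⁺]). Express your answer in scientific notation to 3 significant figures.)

[H⁺] = 10^(−pH) = 10^(−2.30) = 5.012e-03 M. For HA ⇌ H⁺ + A⁻, Ka = [H⁺][A⁻]/[HA] = [H⁺]² / ([HA]₀ − [H⁺]) = (5.012e-03)² / (0.177 − 5.012e-03) = 1.46e-04.

K_a = 1.46e-04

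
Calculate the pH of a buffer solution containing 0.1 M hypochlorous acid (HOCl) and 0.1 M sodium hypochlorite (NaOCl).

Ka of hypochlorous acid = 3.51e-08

pKa = -log(3.51e-08) = 7.45. pH = pKa + log([A⁻]/[HA]) = 7.45 + log(0.1/0.1)

pH = 7.45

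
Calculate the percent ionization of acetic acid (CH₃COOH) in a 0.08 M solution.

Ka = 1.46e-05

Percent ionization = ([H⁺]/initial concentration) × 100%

Using Ka equilibrium: x² + Ka×x - Ka×C = 0. Solving: [H⁺] = 1.0735e-03. Percent = (1.0735e-03/0.08) × 100

Percent ionization = 1.34%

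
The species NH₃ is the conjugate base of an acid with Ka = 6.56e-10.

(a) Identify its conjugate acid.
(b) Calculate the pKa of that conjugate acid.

(a) The conjugate acid is formed by adding one H⁺ to NH₃, giving NH₄⁺. (b) pKa = -log(Ka) = -log(6.56e-10) = 9.18.

Conjugate acid: NH₄⁺; pK_a = 9.18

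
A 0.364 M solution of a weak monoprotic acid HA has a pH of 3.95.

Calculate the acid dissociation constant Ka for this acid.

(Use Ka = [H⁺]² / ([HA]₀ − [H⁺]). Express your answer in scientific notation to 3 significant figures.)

[H⁺] = 10^(−pH) = 10^(−3.95) = 1.122e-04 M. For HA ⇌ H⁺ + A⁻, Ka = [H⁺][A⁻]/[HA] = [H⁺]² / ([HA]₀ − [H⁺]) = (1.122e-04)² / (0.364 − 1.122e-04) = 3.46e-08.

K_a = 3.46e-08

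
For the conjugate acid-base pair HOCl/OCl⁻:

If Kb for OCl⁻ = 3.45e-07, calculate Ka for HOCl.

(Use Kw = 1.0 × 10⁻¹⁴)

For a conjugate pair Ka × Kb = Kw, so Ka = Kw/Kb = 1.0 × 10⁻¹⁴ / 3.45e-07 = 2.90e-08.

K_a = 2.90e-08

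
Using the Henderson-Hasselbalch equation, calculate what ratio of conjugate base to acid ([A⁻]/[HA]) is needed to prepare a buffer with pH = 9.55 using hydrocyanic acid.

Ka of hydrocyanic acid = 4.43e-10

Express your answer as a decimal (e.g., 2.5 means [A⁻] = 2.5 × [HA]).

pKa = -log(4.43e-10) = 9.3536. pH = pKa + log([A⁻]/[HA]), so log([A⁻]/[HA]) = pH − pKa = 9.55 − 9.3536 = 0.1964. [A⁻]/[HA] = 10^(0.1964) = 1.57

[A⁻]/[HA] = 1.57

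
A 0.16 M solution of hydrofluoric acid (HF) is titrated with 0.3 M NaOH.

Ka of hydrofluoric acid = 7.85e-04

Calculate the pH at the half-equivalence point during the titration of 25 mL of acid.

At half-equivalence [HA] = [A⁻], so Henderson-Hasselbalch gives pH = pKa = -log(7.85e-04) = 3.11.

pH = pKa = 3.11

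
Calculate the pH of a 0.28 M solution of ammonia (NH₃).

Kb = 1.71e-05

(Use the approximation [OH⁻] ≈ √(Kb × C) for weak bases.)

[OH⁻] = √(Kb × C) = √(1.71e-05 × 0.28) = 2.1881e-03. pOH = 2.66, pH = 14 - pOH

pH = 11.34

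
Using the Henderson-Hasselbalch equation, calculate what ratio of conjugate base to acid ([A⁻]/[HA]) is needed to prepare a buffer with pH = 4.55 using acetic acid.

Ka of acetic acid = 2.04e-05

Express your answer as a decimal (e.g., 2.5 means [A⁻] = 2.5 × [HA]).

pKa = -log(2.04e-05) = 4.6904. pH = pKa + log([A⁻]/[HA]), so log([A⁻]/[HA]) = pH − pKa = 4.55 − 4.6904 = -0.1404. [A⁻]/[HA] = 10^(-0.1404) = 0.724

[A⁻]/[HA] = 0.724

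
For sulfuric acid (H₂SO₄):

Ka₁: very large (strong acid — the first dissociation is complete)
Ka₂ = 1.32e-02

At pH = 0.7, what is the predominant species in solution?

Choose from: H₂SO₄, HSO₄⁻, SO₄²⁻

The first dissociation is complete, so H₂SO₄ itself is never the predominant species in water; pKa₂ = -log(1.32e-02) = 1.88. For a polyprotic acid the predominant species crosses at each pKa: below pKa_n the protonated form dominates, above it the deprotonated form does. At pH = 0.7, the predominant species is HSO₄⁻.

HSO₄⁻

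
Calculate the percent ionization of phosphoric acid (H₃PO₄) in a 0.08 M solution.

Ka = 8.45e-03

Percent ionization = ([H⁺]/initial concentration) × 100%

Using Ka equilibrium: x² + Ka×x - Ka×C = 0. Solving: [H⁺] = 2.2116e-02. Percent = (2.2116e-02/0.08) × 100

Percent ionization = 27.6%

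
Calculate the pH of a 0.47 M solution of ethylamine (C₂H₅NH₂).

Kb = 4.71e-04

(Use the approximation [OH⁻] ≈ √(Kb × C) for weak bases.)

[OH⁻] = √(Kb × C) = √(4.71e-04 × 0.47) = 1.4879e-02. pOH = 1.83, pH = 14 - pOH

pH = 12.17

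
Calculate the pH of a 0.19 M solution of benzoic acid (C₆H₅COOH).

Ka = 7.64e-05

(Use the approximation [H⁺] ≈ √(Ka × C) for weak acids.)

[H⁺] = √(Ka × C) = √(7.64e-05 × 0.19) = 3.8100e-03. pH = -log(3.8100e-03)

pH = 2.42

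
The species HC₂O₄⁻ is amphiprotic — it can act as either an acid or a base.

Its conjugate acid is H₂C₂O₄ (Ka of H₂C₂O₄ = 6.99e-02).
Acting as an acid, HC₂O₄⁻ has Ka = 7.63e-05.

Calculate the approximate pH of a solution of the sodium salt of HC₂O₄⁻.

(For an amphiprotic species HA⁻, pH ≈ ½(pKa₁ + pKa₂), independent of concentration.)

pKa₁ = -log(6.99e-02) = 1.16; pKa₂ = -log(7.63e-05) = 4.12. For an amphiprotic species, pH ≈ ½(pKa₁ + pKa₂) = ½(1.16 + 4.12) = 2.64.

pH = 2.64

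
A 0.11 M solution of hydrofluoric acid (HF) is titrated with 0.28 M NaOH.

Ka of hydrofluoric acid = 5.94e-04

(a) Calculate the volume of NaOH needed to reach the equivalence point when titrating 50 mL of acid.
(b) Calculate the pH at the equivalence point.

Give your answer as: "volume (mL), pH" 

moles acid = 0.11 × 50/1000 = 0.0055 mol; V_base = moles/0.28 × 1000 = 19.6 mL. At equivalence only the conjugate base is present: [A⁻] = 0.0055/0.070 = 7.8974e-02 M. Kb = Kw/Ka = 1.68e-11; [OH⁻] = √(Kb × [A⁻]) = 1.1531e-06; pOH = 5.94; pH = 14 - pOH = 8.06.

V = 19.6 mL, pH = 8.06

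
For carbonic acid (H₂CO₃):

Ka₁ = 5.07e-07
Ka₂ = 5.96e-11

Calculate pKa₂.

pKa₂ = -log(Ka₂) = -log(5.96e-11) = 10.22.

pK_{a2} = 10.22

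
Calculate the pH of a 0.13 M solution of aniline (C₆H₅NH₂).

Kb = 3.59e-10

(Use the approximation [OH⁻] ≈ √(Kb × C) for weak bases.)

[OH⁻] = √(Kb × C) = √(3.59e-10 × 0.13) = 6.8315e-06. pOH = 5.17, pH = 14 - pOH

pH = 8.83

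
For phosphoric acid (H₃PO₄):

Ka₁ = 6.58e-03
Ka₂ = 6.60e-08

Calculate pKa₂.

pKa₂ = -log(Ka₂) = -log(6.60e-08) = 7.18.

pK_{a2} = 7.18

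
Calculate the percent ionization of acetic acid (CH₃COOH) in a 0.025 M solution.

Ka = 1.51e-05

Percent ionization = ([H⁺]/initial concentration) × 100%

Using Ka equilibrium: x² + Ka×x - Ka×C = 0. Solving: [H⁺] = 6.0691e-04. Percent = (6.0691e-04/0.025) × 100

Percent ionization = 2.43%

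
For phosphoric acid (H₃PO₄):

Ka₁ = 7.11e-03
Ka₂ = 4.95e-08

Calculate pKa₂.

pKa₂ = -log(Ka₂) = -log(4.95e-08) = 7.31.

pK_{a2} = 7.31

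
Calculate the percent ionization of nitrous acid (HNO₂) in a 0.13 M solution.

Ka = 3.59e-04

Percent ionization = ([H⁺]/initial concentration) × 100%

Using Ka equilibrium: x² + Ka×x - Ka×C = 0. Solving: [H⁺] = 6.6544e-03. Percent = (6.6544e-03/0.13) × 100

Percent ionization = 5.12%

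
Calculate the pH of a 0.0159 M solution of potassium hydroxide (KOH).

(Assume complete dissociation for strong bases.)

[OH⁻] = 0.0159 M for strong base. pOH = -log[OH⁻] = 1.80, pH = 14 - pOH

pH = 12.20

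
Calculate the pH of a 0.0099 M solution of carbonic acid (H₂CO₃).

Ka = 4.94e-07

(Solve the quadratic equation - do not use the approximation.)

x² + Ka×x - Ka×C = 0. Using quadratic formula: [H⁺] = 6.9686e-05

pH = 4.16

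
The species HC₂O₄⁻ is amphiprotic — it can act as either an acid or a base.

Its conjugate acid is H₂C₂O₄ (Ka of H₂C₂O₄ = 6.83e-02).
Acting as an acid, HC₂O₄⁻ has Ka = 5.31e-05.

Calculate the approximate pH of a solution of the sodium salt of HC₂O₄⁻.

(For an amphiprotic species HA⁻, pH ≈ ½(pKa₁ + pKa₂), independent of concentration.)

pKa₁ = -log(6.83e-02) = 1.17; pKa₂ = -log(5.31e-05) = 4.27. For an amphiprotic species, pH ≈ ½(pKa₁ + pKa₂) = ½(1.17 + 4.27) = 2.72.

pH = 2.72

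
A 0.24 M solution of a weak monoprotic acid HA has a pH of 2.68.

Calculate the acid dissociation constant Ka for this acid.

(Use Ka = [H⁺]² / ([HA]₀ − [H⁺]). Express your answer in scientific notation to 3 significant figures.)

[H⁺] = 10^(−pH) = 10^(−2.68) = 2.089e-03 M. For HA ⇌ H⁺ + A⁻, Ka = [H⁺][A⁻]/[HA] = [H⁺]² / ([HA]₀ − [H⁺]) = (2.089e-03)² / (0.24 − 2.089e-03) = 1.83e-05.

K_a = 1.83e-05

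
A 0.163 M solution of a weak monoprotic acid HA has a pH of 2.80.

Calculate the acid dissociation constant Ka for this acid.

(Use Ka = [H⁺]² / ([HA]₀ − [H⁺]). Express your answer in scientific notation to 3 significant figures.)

[H⁺] = 10^(−pH) = 10^(−2.80) = 1.585e-03 M. For HA ⇌ H⁺ + A⁻, Ka = [H⁺][A⁻]/[HA] = [H⁺]² / ([HA]₀ − [H⁺]) = (1.585e-03)² / (0.163 − 1.585e-03) = 1.56e-05.

K_a = 1.56e-05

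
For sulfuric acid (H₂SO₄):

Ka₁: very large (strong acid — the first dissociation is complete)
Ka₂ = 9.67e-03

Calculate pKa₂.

pKa₂ = -log(Ka₂) = -log(9.67e-03) = 2.01.

pK_{a2} = 2.01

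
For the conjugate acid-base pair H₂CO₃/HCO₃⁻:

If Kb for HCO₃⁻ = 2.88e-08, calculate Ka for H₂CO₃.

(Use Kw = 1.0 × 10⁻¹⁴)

For a conjugate pair Ka × Kb = Kw, so Ka = Kw/Kb = 1.0 × 10⁻¹⁴ / 2.88e-08 = 3.47e-07.

K_a = 3.47e-07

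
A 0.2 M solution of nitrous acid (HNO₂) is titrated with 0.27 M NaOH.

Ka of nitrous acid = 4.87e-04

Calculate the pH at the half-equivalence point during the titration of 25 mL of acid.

At half-equivalence [HA] = [A⁻], so Henderson-Hasselbalch gives pH = pKa = -log(4.87e-04) = 3.31.

pH = pKa = 3.31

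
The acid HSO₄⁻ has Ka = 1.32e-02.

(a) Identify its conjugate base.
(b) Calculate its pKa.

(a) The conjugate base is formed by removing one H⁺ from HSO₄⁻, giving SO₄²⁻. (b) pKa = -log(Ka) = -log(1.32e-02) = 1.88.

Conjugate base: SO₄²⁻; pK_a = 1.88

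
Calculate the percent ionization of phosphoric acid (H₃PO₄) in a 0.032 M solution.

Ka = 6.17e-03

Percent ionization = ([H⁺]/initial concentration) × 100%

Using Ka equilibrium: x² + Ka×x - Ka×C = 0. Solving: [H⁺] = 1.1301e-02. Percent = (1.1301e-02/0.032) × 100

Percent ionization = 35.3%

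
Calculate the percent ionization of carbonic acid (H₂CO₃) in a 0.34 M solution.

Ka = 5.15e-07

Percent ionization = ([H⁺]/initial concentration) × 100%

Using Ka equilibrium: x² + Ka×x - Ka×C = 0. Solving: [H⁺] = 4.1819e-04. Percent = (4.1819e-04/0.34) × 100

Percent ionization = 0.123%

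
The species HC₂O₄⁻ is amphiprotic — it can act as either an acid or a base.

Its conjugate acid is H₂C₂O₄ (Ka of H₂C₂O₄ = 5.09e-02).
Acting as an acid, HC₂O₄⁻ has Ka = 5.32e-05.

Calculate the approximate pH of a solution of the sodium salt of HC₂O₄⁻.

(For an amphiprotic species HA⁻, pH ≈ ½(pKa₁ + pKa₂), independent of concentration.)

pKa₁ = -log(5.09e-02) = 1.29; pKa₂ = -log(5.32e-05) = 4.27. For an amphiprotic species, pH ≈ ½(pKa₁ + pKa₂) = ½(1.29 + 4.27) = 2.78.

pH = 2.78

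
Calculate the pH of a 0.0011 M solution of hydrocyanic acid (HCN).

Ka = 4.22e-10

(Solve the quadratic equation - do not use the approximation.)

x² + Ka×x - Ka×C = 0. Using quadratic formula: [H⁺] = 6.8111e-07

pH = 6.17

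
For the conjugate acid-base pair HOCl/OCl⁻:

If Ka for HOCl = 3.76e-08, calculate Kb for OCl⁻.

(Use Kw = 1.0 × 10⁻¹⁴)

For a conjugate pair Ka × Kb = Kw, so Kb = Kw/Ka = 1.0 × 10⁻¹⁴ / 3.76e-08 = 2.66e-07.

K_b = 2.66e-07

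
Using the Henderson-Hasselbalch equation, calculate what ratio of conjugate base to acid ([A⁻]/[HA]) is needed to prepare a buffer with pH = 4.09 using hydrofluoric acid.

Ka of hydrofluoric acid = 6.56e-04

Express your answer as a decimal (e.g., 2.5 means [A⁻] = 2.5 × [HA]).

pKa = -log(6.56e-04) = 3.1831. pH = pKa + log([A⁻]/[HA]), so log([A⁻]/[HA]) = pH − pKa = 4.09 − 3.1831 = 0.9069. [A⁻]/[HA] = 10^(0.9069) = 8.07

[A⁻]/[HA] = 8.07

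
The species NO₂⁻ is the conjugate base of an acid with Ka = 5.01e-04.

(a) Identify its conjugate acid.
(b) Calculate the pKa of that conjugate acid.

(a) The conjugate acid is formed by adding one H⁺ to NO₂⁻, giving HNO₂. (b) pKa = -log(Ka) = -log(5.01e-04) = 3.30.

Conjugate acid: HNO₂; pK_a = 3.30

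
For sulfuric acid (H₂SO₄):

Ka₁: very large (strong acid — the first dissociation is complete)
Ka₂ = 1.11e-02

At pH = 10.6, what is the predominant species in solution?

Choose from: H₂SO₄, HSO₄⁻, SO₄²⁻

The first dissociation is complete, so H₂SO₄ itself is never the predominant species in water; pKa₂ = -log(1.11e-02) = 1.95. For a polyprotic acid the predominant species crosses at each pKa: below pKa_n the protonated form dominates, above it the deprotonated form does. At pH = 10.6, the predominant species is SO₄²⁻.

SO₄²⁻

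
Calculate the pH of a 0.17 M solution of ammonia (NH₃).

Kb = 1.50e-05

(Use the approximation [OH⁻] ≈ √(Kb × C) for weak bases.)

[OH⁻] = √(Kb × C) = √(1.50e-05 × 0.17) = 1.5969e-03. pOH = 2.80, pH = 14 - pOH

pH = 11.20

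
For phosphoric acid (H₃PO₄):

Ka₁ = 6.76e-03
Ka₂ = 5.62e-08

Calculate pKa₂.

pKa₂ = -log(Ka₂) = -log(5.62e-08) = 7.25.

pK_{a2} = 7.25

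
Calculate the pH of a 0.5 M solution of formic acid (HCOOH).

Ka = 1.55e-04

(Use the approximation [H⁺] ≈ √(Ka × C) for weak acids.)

[H⁺] = √(Ka × C) = √(1.55e-04 × 0.5) = 8.8034e-03. pH = -log(8.8034e-03)

pH = 2.06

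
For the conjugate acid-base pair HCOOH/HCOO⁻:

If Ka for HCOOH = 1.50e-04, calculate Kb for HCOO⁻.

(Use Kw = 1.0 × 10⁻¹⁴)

For a conjugate pair Ka × Kb = Kw, so Kb = Kw/Ka = 1.0 × 10⁻¹⁴ / 1.50e-04 = 6.67e-11.

K_b = 6.67e-11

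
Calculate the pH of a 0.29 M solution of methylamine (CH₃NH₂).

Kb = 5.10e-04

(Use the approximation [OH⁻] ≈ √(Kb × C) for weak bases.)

[OH⁻] = √(Kb × C) = √(5.10e-04 × 0.29) = 1.2161e-02. pOH = 1.92, pH = 14 - pOH

pH = 12.08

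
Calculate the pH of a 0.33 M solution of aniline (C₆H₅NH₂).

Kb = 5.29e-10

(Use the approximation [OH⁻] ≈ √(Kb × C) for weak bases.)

[OH⁻] = √(Kb × C) = √(5.29e-10 × 0.33) = 1.3212e-05. pOH = 4.88, pH = 14 - pOH

pH = 9.12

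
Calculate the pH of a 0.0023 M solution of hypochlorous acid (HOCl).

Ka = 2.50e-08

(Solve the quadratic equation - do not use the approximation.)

x² + Ka×x - Ka×C = 0. Using quadratic formula: [H⁺] = 7.5704e-06

pH = 5.12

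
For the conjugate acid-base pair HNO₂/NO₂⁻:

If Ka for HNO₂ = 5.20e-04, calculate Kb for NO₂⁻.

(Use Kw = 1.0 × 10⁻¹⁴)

For a conjugate pair Ka × Kb = Kw, so Kb = Kw/Ka = 1.0 × 10⁻¹⁴ / 5.20e-04 = 1.92e-11.

K_b = 1.92e-11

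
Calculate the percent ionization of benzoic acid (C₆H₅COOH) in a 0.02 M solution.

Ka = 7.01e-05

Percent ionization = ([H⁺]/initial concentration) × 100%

Using Ka equilibrium: x² + Ka×x - Ka×C = 0. Solving: [H⁺] = 1.1495e-03. Percent = (1.1495e-03/0.02) × 100

Percent ionization = 5.75%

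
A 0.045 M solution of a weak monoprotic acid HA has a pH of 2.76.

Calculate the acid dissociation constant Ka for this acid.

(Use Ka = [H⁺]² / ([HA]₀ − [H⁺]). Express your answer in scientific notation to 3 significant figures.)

[H⁺] = 10^(−pH) = 10^(−2.76) = 1.738e-03 M. For HA ⇌ H⁺ + A⁻, Ka = [H⁺][A⁻]/[HA] = [H⁺]² / ([HA]₀ − [H⁺]) = (1.738e-03)² / (0.045 − 1.738e-03) = 6.98e-05.

K_a = 6.98e-05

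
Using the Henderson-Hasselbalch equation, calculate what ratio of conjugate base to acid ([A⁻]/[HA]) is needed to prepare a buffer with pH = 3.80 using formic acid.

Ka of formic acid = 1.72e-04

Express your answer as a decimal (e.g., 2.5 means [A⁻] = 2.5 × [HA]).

pKa = -log(1.72e-04) = 3.7645. pH = pKa + log([A⁻]/[HA]), so log([A⁻]/[HA]) = pH − pKa = 3.80 − 3.7645 = 0.0355. [A⁻]/[HA] = 10^(0.0355) = 1.09

[A⁻]/[HA] = 1.09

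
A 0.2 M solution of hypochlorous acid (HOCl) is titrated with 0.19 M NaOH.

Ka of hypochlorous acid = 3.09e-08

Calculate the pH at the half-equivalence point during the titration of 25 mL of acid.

At half-equivalence [HA] = [A⁻], so Henderson-Hasselbalch gives pH = pKa = -log(3.09e-08) = 7.51.

pH = pKa = 7.51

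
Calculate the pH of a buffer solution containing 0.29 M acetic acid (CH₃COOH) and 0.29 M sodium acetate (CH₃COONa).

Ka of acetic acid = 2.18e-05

pKa = -log(2.18e-05) = 4.66. pH = pKa + log([A⁻]/[HA]) = 4.66 + log(0.29/0.29)

pH = 4.66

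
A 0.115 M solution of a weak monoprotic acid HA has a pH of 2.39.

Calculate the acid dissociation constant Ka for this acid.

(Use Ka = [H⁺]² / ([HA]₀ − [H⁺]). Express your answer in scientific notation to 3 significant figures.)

[H⁺] = 10^(−pH) = 10^(−2.39) = 4.074e-03 M. For HA ⇌ H⁺ + A⁻, Ka = [H⁺][A⁻]/[HA] = [H⁺]² / ([HA]₀ − [H⁺]) = (4.074e-03)² / (0.115 − 4.074e-03) = 1.50e-04.

K_a = 1.50e-04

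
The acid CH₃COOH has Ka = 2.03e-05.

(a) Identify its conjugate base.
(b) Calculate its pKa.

(a) The conjugate base is formed by removing one H⁺ from CH₃COOH, giving CH₃COO⁻. (b) pKa = -log(Ka) = -log(2.03e-05) = 4.69.

Conjugate base: CH₃COO⁻; pK_a = 4.69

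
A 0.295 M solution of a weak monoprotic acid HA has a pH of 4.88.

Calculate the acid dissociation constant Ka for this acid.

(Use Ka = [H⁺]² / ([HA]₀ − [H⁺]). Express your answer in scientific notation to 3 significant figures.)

[H⁺] = 10^(−pH) = 10^(−4.88) = 1.318e-05 M. For HA ⇌ H⁺ + A⁻, Ka = [H⁺][A⁻]/[HA] = [H⁺]² / ([HA]₀ − [H⁺]) = (1.318e-05)² / (0.295 − 1.318e-05) = 5.89e-10.

K_a = 5.89e-10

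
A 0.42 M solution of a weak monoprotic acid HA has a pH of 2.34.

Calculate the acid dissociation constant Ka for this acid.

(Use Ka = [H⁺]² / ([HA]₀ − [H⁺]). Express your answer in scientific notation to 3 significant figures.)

[H⁺] = 10^(−pH) = 10^(−2.34) = 4.571e-03 M. For HA ⇌ H⁺ + A⁻, Ka = [H⁺][A⁻]/[HA] = [H⁺]² / ([HA]₀ − [H⁺]) = (4.571e-03)² / (0.42 − 4.571e-03) = 5.03e-05.

K_a = 5.03e-05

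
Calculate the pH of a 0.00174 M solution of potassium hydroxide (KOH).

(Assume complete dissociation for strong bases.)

[OH⁻] = 0.00174 M for strong base. pOH = -log[OH⁻] = 2.76, pH = 14 - pOH

pH = 11.24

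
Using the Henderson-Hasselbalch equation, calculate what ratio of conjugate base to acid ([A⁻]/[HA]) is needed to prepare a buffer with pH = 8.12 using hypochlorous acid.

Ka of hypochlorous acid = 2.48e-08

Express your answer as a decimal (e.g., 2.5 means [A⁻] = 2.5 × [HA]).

pKa = -log(2.48e-08) = 7.6055. pH = pKa + log([A⁻]/[HA]), so log([A⁻]/[HA]) = pH − pKa = 8.12 − 7.6055 = 0.5145. [A⁻]/[HA] = 10^(0.5145) = 3.27

[A⁻]/[HA] = 3.27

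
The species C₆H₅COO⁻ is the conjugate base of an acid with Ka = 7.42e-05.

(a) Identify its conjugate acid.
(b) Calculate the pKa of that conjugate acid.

(a) The conjugate acid is formed by adding one H⁺ to C₆H₅COO⁻, giving C₆H₅COOH. (b) pKa = -log(Ka) = -log(7.42e-05) = 4.13.

Conjugate acid: C₆H₅COOH; pK_a = 4.13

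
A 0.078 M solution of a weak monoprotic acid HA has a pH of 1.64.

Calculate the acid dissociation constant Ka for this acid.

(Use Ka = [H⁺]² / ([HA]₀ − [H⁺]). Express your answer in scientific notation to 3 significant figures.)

[H⁺] = 10^(−pH) = 10^(−1.64) = 2.291e-02 M. For HA ⇌ H⁺ + A⁻, Ka = [H⁺][A⁻]/[HA] = [H⁺]² / ([HA]₀ − [H⁺]) = (2.291e-02)² / (0.078 − 2.291e-02) = 9.53e-03.

K_a = 9.53e-03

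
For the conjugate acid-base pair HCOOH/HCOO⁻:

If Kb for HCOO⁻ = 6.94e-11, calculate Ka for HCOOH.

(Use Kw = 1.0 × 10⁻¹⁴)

For a conjugate pair Ka × Kb = Kw, so Ka = Kw/Kb = 1.0 × 10⁻¹⁴ / 6.94e-11 = 1.44e-04.

K_a = 1.44e-04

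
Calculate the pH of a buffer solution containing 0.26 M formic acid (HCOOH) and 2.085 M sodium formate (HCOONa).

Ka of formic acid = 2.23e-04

pKa = -log(2.23e-04) = 3.65. pH = pKa + log([A⁻]/[HA]) = 3.65 + log(2.085/0.26)

pH = 4.56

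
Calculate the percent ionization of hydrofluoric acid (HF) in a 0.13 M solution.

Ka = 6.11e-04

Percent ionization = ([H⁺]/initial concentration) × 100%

Using Ka equilibrium: x² + Ka×x - Ka×C = 0. Solving: [H⁺] = 8.6121e-03. Percent = (8.6121e-03/0.13) × 100

Percent ionization = 6.62%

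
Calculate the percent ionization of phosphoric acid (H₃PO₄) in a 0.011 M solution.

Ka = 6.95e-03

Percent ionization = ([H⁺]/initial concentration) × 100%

Using Ka equilibrium: x² + Ka×x - Ka×C = 0. Solving: [H⁺] = 5.9338e-03. Percent = (5.9338e-03/0.011) × 100

Percent ionization = 53.9%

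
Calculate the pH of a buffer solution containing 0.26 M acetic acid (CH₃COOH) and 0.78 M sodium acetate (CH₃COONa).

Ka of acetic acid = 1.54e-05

pKa = -log(1.54e-05) = 4.81. pH = pKa + log([A⁻]/[HA]) = 4.81 + log(0.78/0.26)

pH = 5.29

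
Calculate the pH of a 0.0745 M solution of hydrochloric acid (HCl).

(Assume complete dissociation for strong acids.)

[H⁺] = 0.0745 M for strong acid. pH = -log[H⁺] = -log(0.0745)

pH = 1.13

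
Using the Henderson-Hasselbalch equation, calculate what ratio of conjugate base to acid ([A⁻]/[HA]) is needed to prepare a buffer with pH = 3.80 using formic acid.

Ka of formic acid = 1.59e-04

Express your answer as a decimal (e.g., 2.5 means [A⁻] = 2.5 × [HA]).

pKa = -log(1.59e-04) = 3.7986. pH = pKa + log([A⁻]/[HA]), so log([A⁻]/[HA]) = pH − pKa = 3.80 − 3.7986 = 0.0014. [A⁻]/[HA] = 10^(0.0014) = 1.00

[A⁻]/[HA] = 1.00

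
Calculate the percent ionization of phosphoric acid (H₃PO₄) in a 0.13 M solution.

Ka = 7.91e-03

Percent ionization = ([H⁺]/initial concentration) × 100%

Using Ka equilibrium: x² + Ka×x - Ka×C = 0. Solving: [H⁺] = 2.8355e-02. Percent = (2.8355e-02/0.13) × 100

Percent ionization = 21.8%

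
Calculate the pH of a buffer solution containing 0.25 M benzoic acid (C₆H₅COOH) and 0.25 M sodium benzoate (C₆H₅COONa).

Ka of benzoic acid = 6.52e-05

pKa = -log(6.52e-05) = 4.19. pH = pKa + log([A⁻]/[HA]) = 4.19 + log(0.25/0.25)

pH = 4.19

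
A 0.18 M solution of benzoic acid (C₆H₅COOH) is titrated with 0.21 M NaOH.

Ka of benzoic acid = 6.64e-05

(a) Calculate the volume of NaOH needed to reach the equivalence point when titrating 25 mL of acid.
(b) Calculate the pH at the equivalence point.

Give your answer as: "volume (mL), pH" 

moles acid = 0.18 × 25/1000 = 0.0045 mol; V_base = moles/0.21 × 1000 = 21.4 mL. At equivalence only the conjugate base is present: [A⁻] = 0.0045/0.046 = 9.6923e-02 M. Kb = Kw/Ka = 1.51e-10; [OH⁻] = √(Kb × [A⁻]) = 3.8206e-06; pOH = 5.42; pH = 14 - pOH = 8.58.

V = 21.4 mL, pH = 8.58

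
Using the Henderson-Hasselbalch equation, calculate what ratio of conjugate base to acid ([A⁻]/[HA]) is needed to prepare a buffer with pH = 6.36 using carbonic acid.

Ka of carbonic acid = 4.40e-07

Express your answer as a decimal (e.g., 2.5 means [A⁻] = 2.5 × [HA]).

pKa = -log(4.40e-07) = 6.3565. pH = pKa + log([A⁻]/[HA]), so log([A⁻]/[HA]) = pH − pKa = 6.36 − 6.3565 = 0.0035. [A⁻]/[HA] = 10^(0.0035) = 1.01

[A⁻]/[HA] = 1.01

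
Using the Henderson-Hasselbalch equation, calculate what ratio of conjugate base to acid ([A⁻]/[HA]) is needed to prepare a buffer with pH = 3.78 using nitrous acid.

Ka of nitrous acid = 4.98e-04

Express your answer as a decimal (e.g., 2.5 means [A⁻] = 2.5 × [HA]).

pKa = -log(4.98e-04) = 3.3028. pH = pKa + log([A⁻]/[HA]), so log([A⁻]/[HA]) = pH − pKa = 3.78 − 3.3028 = 0.4772. [A⁻]/[HA] = 10^(0.4772) = 3.00

[A⁻]/[HA] = 3.00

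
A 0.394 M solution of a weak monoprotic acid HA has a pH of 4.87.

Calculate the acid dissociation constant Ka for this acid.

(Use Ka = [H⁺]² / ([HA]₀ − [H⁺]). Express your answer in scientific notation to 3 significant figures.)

[H⁺] = 10^(−pH) = 10^(−4.87) = 1.349e-05 M. For HA ⇌ H⁺ + A⁻, Ka = [H⁺][A⁻]/[HA] = [H⁺]² / ([HA]₀ − [H⁺]) = (1.349e-05)² / (0.394 − 1.349e-05) = 4.62e-10.

K_a = 4.62e-10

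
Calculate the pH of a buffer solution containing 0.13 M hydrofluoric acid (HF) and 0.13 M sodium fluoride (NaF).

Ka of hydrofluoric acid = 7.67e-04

pKa = -log(7.67e-04) = 3.12. pH = pKa + log([A⁻]/[HA]) = 3.12 + log(0.13/0.13)

pH = 3.12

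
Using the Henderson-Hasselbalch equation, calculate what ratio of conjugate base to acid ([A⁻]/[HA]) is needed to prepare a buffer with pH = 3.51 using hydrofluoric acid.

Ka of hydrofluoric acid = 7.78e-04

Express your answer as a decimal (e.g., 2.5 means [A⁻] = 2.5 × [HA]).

pKa = -log(7.78e-04) = 3.1090. pH = pKa + log([A⁻]/[HA]), so log([A⁻]/[HA]) = pH − pKa = 3.51 − 3.1090 = 0.4010. [A⁻]/[HA] = 10^(0.4010) = 2.52

[A⁻]/[HA] = 2.52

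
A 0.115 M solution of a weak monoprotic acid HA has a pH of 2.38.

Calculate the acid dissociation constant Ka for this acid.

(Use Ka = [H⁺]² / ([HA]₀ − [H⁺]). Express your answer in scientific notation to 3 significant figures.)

[H⁺] = 10^(−pH) = 10^(−2.38) = 4.169e-03 M. For HA ⇌ H⁺ + A⁻, Ka = [H⁺][A⁻]/[HA] = [H⁺]² / ([HA]₀ − [H⁺]) = (4.169e-03)² / (0.115 − 4.169e-03) = 1.57e-04.

K_a = 1.57e-04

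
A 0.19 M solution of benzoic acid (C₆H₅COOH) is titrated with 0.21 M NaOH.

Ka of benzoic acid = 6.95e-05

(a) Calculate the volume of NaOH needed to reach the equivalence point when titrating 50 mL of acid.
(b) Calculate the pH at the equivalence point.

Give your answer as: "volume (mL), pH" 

moles acid = 0.19 × 50/1000 = 0.0095 mol; V_base = moles/0.21 × 1000 = 45.2 mL. At equivalence only the conjugate base is present: [A⁻] = 0.0095/0.095 = 9.9750e-02 M. Kb = Kw/Ka = 1.44e-10; [OH⁻] = √(Kb × [A⁻]) = 3.7885e-06; pOH = 5.42; pH = 14 - pOH = 8.58.

V = 45.2 mL, pH = 8.58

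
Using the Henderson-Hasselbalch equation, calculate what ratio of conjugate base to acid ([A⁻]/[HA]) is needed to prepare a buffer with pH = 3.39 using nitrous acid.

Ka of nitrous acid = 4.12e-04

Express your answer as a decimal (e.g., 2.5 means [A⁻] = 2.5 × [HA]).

pKa = -log(4.12e-04) = 3.3851. pH = pKa + log([A⁻]/[HA]), so log([A⁻]/[HA]) = pH − pKa = 3.39 − 3.3851 = 0.0049. [A⁻]/[HA] = 10^(0.0049) = 1.01

[A⁻]/[HA] = 1.01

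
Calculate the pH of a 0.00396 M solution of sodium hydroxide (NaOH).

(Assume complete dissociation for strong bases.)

[OH⁻] = 0.00396 M for strong base. pOH = -log[OH⁻] = 2.40, pH = 14 - pOH

pH = 11.60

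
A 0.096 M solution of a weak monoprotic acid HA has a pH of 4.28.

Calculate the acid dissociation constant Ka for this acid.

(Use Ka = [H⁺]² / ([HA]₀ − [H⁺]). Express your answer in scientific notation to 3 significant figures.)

[H⁺] = 10^(−pH) = 10^(−4.28) = 5.248e-05 M. For HA ⇌ H⁺ + A⁻, Ka = [H⁺][A⁻]/[HA] = [H⁺]² / ([HA]₀ − [H⁺]) = (5.248e-05)² / (0.096 − 5.248e-05) = 2.87e-08.

K_a = 2.87e-08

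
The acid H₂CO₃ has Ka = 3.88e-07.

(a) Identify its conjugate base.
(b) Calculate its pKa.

(a) The conjugate base is formed by removing one H⁺ from H₂CO₃, giving HCO₃⁻. (b) pKa = -log(Ka) = -log(3.88e-07) = 6.41.

Conjugate base: HCO₃⁻; pK_a = 6.41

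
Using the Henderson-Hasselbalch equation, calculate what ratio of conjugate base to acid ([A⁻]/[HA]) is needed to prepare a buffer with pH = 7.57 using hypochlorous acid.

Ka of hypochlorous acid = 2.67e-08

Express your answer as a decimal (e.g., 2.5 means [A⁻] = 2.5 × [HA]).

pKa = -log(2.67e-08) = 7.5735. pH = pKa + log([A⁻]/[HA]), so log([A⁻]/[HA]) = pH − pKa = 7.57 − 7.5735 = -0.0035. [A⁻]/[HA] = 10^(-0.0035) = 0.992

[A⁻]/[HA] = 0.992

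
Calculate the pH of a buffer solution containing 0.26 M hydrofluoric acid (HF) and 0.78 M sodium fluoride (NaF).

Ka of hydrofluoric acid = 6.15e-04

pKa = -log(6.15e-04) = 3.21. pH = pKa + log([A⁻]/[HA]) = 3.21 + log(0.78/0.26)

pH = 3.69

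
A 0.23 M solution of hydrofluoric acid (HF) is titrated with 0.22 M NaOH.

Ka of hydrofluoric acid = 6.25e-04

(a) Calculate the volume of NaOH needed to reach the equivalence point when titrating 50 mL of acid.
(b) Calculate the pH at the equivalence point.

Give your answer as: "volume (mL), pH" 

moles acid = 0.23 × 50/1000 = 0.0115 mol; V_base = moles/0.22 × 1000 = 52.3 mL. At equivalence only the conjugate base is present: [A⁻] = 0.0115/0.102 = 1.1244e-01 M. Kb = Kw/Ka = 1.60e-11; [OH⁻] = √(Kb × [A⁻]) = 1.3413e-06; pOH = 5.87; pH = 14 - pOH = 8.13.

V = 52.3 mL, pH = 8.13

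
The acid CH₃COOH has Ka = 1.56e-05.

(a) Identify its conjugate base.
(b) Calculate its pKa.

(a) The conjugate base is formed by removing one H⁺ from CH₃COOH, giving CH₃COO⁻. (b) pKa = -log(Ka) = -log(1.56e-05) = 4.81.

Conjugate base: CH₃COO⁻; pK_a = 4.81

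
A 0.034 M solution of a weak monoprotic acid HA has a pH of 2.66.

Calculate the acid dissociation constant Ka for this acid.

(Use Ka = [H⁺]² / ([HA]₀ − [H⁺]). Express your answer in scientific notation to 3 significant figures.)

[H⁺] = 10^(−pH) = 10^(−2.66) = 2.188e-03 M. For HA ⇌ H⁺ + A⁻, Ka = [H⁺][A⁻]/[HA] = [H⁺]² / ([HA]₀ − [H⁺]) = (2.188e-03)² / (0.034 − 2.188e-03) = 1.50e-04.

K_a = 1.50e-04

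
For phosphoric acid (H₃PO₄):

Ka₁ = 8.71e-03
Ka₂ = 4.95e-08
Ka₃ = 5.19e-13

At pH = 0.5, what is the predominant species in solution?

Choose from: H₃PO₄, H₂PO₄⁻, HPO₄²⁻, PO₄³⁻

pKa₁ = 2.06, pKa₂ = 7.31, pKa₃ = 12.28. For a polyprotic acid the predominant species crosses at each pKa: below pKa_n the protonated form dominates, above it the deprotonated form does. At pH = 0.5, the predominant species is H₃PO₄.

H₃PO₄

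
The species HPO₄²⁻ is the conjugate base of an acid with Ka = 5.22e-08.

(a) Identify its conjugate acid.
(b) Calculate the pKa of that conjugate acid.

(a) The conjugate acid is formed by adding one H⁺ to HPO₄²⁻, giving H₂PO₄⁻. (b) pKa = -log(Ka) = -log(5.22e-08) = 7.28.

Conjugate acid: H₂PO₄⁻; pK_a = 7.28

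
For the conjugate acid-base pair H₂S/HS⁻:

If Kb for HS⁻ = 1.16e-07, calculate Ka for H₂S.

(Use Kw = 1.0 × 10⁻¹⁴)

For a conjugate pair Ka × Kb = Kw, so Ka = Kw/Kb = 1.0 × 10⁻¹⁴ / 1.16e-07 = 8.62e-08.

K_a = 8.62e-08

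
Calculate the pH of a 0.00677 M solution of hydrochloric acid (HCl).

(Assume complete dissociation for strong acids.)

[H⁺] = 0.00677 M for strong acid. pH = -log[H⁺] = -log(0.00677)

pH = 2.17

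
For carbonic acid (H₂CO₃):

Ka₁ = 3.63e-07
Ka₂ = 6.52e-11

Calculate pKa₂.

pKa₂ = -log(Ka₂) = -log(6.52e-11) = 10.19.

pK_{a2} = 10.19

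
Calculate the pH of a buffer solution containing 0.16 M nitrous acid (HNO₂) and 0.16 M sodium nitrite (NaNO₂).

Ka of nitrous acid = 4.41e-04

pKa = -log(4.41e-04) = 3.36. pH = pKa + log([A⁻]/[HA]) = 3.36 + log(0.16/0.16)

pH = 3.36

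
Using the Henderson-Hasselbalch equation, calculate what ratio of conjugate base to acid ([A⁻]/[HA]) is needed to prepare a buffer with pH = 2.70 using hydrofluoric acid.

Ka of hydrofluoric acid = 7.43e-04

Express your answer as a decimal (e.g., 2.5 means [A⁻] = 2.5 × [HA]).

pKa = -log(7.43e-04) = 3.1290. pH = pKa + log([A⁻]/[HA]), so log([A⁻]/[HA]) = pH − pKa = 2.70 − 3.1290 = -0.4290. [A⁻]/[HA] = 10^(-0.4290) = 0.372

[A⁻]/[HA] = 0.372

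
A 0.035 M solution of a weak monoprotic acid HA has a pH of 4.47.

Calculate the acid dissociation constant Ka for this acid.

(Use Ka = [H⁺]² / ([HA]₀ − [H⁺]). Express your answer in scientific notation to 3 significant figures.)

[H⁺] = 10^(−pH) = 10^(−4.47) = 3.388e-05 M. For HA ⇌ H⁺ + A⁻, Ka = [H⁺][A⁻]/[HA] = [H⁺]² / ([HA]₀ − [H⁺]) = (3.388e-05)² / (0.035 − 3.388e-05) = 3.28e-08.

K_a = 3.28e-08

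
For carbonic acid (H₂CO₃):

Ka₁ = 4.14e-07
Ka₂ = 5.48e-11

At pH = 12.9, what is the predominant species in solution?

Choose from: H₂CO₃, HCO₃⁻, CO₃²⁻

pKa₁ = 6.38, pKa₂ = 10.26. For a polyprotic acid the predominant species crosses at each pKa: below pKa_n the protonated form dominates, above it the deprotonated form does. At pH = 12.9, the predominant species is CO₃²⁻.

CO₃²⁻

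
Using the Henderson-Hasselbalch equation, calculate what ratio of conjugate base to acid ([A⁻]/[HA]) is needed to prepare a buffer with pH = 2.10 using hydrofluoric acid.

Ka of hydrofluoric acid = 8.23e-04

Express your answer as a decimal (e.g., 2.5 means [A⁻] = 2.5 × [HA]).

pKa = -log(8.23e-04) = 3.0846. pH = pKa + log([A⁻]/[HA]), so log([A⁻]/[HA]) = pH − pKa = 2.10 − 3.0846 = -0.9846. [A⁻]/[HA] = 10^(-0.9846) = 0.104

[A⁻]/[HA] = 0.104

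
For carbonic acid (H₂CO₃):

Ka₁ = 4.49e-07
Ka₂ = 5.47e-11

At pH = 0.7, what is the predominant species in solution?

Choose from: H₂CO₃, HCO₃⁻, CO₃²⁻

pKa₁ = 6.35, pKa₂ = 10.26. For a polyprotic acid the predominant species crosses at each pKa: below pKa_n the protonated form dominates, above it the deprotonated form does. At pH = 0.7, the predominant species is H₂CO₃.

H₂CO₃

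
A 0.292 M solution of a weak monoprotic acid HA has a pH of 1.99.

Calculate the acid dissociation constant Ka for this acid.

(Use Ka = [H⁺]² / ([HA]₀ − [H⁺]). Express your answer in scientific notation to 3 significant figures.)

[H⁺] = 10^(−pH) = 10^(−1.99) = 1.023e-02 M. For HA ⇌ H⁺ + A⁻, Ka = [H⁺][A⁻]/[HA] = [H⁺]² / ([HA]₀ − [H⁺]) = (1.023e-02)² / (0.292 − 1.023e-02) = 3.72e-04.

K_a = 3.72e-04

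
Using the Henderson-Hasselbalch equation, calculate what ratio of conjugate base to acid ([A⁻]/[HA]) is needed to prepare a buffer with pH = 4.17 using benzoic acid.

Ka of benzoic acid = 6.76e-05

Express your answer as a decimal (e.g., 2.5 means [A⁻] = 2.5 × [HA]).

pKa = -log(6.76e-05) = 4.1701. pH = pKa + log([A⁻]/[HA]), so log([A⁻]/[HA]) = pH − pKa = 4.17 − 4.1701 = -0.0001. [A⁻]/[HA] = 10^(-0.0001) = 1.00

[A⁻]/[HA] = 1.00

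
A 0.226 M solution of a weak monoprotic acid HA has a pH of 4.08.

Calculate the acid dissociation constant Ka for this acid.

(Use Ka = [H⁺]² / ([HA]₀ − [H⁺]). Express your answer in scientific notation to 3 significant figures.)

[H⁺] = 10^(−pH) = 10^(−4.08) = 8.318e-05 M. For HA ⇌ H⁺ + A⁻, Ka = [H⁺][A⁻]/[HA] = [H⁺]² / ([HA]₀ − [H⁺]) = (8.318e-05)² / (0.226 − 8.318e-05) = 3.06e-08.

K_a = 3.06e-08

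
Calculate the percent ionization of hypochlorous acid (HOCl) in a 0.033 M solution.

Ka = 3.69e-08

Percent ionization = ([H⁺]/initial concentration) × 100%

Using Ka equilibrium: x² + Ka×x - Ka×C = 0. Solving: [H⁺] = 3.4877e-05. Percent = (3.4877e-05/0.033) × 100

Percent ionization = 0.106%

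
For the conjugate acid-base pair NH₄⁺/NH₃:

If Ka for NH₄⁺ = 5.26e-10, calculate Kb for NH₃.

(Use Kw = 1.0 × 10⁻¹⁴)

For a conjugate pair Ka × Kb = Kw, so Kb = Kw/Ka = 1.0 × 10⁻¹⁴ / 5.26e-10 = 1.90e-05.

K_b = 1.90e-05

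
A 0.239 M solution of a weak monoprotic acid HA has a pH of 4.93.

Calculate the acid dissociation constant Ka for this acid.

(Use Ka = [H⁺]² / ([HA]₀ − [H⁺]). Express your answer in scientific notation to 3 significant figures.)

[H⁺] = 10^(−pH) = 10^(−4.93) = 1.175e-05 M. For HA ⇌ H⁺ + A⁻, Ka = [H⁺][A⁻]/[HA] = [H⁺]² / ([HA]₀ − [H⁺]) = (1.175e-05)² / (0.239 − 1.175e-05) = 5.78e-10.

K_a = 5.78e-10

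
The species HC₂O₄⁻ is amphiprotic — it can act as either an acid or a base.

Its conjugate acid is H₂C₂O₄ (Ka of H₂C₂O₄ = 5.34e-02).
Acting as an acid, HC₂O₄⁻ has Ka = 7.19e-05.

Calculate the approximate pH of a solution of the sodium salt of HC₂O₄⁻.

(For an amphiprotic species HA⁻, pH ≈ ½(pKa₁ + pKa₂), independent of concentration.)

pKa₁ = -log(5.34e-02) = 1.27; pKa₂ = -log(7.19e-05) = 4.14. For an amphiprotic species, pH ≈ ½(pKa₁ + pKa₂) = ½(1.27 + 4.14) = 2.71.

pH = 2.71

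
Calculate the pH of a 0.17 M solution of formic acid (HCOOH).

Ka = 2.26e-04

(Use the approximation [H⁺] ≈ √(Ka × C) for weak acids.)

[H⁺] = √(Ka × C) = √(2.26e-04 × 0.17) = 6.1984e-03. pH = -log(6.1984e-03)

pH = 2.21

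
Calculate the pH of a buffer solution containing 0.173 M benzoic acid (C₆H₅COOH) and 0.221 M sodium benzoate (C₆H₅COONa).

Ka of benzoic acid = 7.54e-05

pKa = -log(7.54e-05) = 4.12. pH = pKa + log([A⁻]/[HA]) = 4.12 + log(0.221/0.173)

pH = 4.23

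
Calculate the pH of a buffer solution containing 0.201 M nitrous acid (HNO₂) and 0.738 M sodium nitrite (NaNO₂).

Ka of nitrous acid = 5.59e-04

pKa = -log(5.59e-04) = 3.25. pH = pKa + log([A⁻]/[HA]) = 3.25 + log(0.738/0.201)

pH = 3.82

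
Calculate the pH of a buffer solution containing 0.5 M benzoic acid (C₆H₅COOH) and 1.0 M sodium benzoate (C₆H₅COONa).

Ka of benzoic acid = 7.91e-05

pKa = -log(7.91e-05) = 4.10. pH = pKa + log([A⁻]/[HA]) = 4.10 + log(1.0/0.5)

pH = 4.40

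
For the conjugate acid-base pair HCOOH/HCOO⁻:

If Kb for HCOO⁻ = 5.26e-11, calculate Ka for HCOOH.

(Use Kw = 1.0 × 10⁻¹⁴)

For a conjugate pair Ka × Kb = Kw, so Ka = Kw/Kb = 1.0 × 10⁻¹⁴ / 5.26e-11 = 1.90e-04.

K_a = 1.90e-04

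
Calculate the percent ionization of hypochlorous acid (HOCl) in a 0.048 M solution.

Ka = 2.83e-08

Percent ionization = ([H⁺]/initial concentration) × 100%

Using Ka equilibrium: x² + Ka×x - Ka×C = 0. Solving: [H⁺] = 3.6842e-05. Percent = (3.6842e-05/0.048) × 100

Percent ionization = 0.0768%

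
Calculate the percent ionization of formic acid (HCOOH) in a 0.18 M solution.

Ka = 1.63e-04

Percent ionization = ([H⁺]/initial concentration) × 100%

Using Ka equilibrium: x² + Ka×x - Ka×C = 0. Solving: [H⁺] = 5.3358e-03. Percent = (5.3358e-03/0.18) × 100

Percent ionization = 2.96%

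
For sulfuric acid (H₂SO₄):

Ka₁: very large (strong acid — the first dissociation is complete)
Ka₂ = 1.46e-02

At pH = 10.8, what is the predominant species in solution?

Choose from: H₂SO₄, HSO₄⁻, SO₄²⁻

The first dissociation is complete, so H₂SO₄ itself is never the predominant species in water; pKa₂ = -log(1.46e-02) = 1.84. For a polyprotic acid the predominant species crosses at each pKa: below pKa_n the protonated form dominates, above it the deprotonated form does. At pH = 10.8, the predominant species is SO₄²⁻.

SO₄²⁻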